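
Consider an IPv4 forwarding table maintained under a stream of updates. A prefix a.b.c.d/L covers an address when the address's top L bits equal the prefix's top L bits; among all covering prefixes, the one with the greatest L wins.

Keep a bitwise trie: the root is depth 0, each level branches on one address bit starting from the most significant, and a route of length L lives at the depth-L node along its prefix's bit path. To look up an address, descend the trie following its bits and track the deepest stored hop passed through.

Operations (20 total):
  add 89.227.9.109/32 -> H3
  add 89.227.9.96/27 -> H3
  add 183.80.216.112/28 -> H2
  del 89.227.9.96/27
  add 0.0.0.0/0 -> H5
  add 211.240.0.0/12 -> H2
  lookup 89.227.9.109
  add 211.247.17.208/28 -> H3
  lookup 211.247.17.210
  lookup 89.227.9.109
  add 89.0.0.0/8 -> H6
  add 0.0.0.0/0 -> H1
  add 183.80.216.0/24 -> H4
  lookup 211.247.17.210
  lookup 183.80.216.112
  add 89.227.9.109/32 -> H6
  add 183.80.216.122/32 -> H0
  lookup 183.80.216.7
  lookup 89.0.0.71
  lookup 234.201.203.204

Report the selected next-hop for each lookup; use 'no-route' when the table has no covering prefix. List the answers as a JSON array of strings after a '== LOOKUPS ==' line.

Apply in order:
  + 89.227.9.109/32 (H3) depth=32
  + 89.227.9.96/27 (H3) depth=27
  + 183.80.216.112/28 (H2) depth=28
  del 89.227.9.96/27 (clear depth 27)
  + 0.0.0.0/0 (H5) depth=0
  + 211.240.0.0/12 (H2) depth=12
  ? 89.227.9.109  path d0:H5→d1:-→d2:-→d3:-→d4:-→d5:-→d6:-→d7:-→d8:-→d9:-→d10:-→d11:-→d12:-→d13:-→d14:-→d15:-→d16:-→d17:-→d18:-→d19:-→d20:-→d21:-→d22:-→d23:-→d24:-→d25:-→d26:-→d27:-→d28:-→d29:-→d30:-→d31:-→d32:H3  best=H3
  + 211.247.17.208/28 (H3) depth=28
  ? 211.247.17.210  path d0:H5→d1:-→d2:-→d3:-→d4:-→d5:-→d6:-→d7:-→d8:-→d9:-→d10:-→d11:-→d12:H2→d13:-→d14:-→d15:-→d16:-→d17:-→d18:-→d19:-→d20:-→d21:-→d22:-→d23:-→d24:-→d25:-→d26:-→d27:-→d28:H3  best=H3
  ? 89.227.9.109  path d0:H5→d1:-→d2:-→d3:-→d4:-→d5:-→d6:-→d7:-→d8:-→d9:-→d10:-→d11:-→d12:-→d13:-→d14:-→d15:-→d16:-→d17:-→d18:-→d19:-→d20:-→d21:-→d22:-→d23:-→d24:-→d25:-→d26:-→d27:-→d28:-→d29:-→d30:-→d31:-→d32:H3  best=H3
  + 89.0.0.0/8 (H6) depth=8
  + 0.0.0.0/0 (H1) depth=0
  + 183.80.216.0/24 (H4) depth=24
  ? 211.247.17.210  path d0:H1→d1:-→d2:-→d3:-→d4:-→d5:-→d6:-→d7:-→d8:-→d9:-→d10:-→d11:-→d12:H2→d13:-→d14:-→d15:-→d16:-→d17:-→d18:-→d19:-→d20:-→d21:-→d22:-→d23:-→d24:-→d25:-→d26:-→d27:-→d28:H3  best=H3
  ? 183.80.216.112  path d0:H1→d1:-→d2:-→d3:-→d4:-→d5:-→d6:-→d7:-→d8:-→d9:-→d10:-→d11:-→d12:-→d13:-→d14:-→d15:-→d16:-→d17:-→d18:-→d19:-→d20:-→d21:-→d22:-→d23:-→d24:H4→d25:-→d26:-→d27:-→d28:H2  best=H2
  + 89.227.9.109/32 (H6) depth=32
  + 183.80.216.122/32 (H0) depth=32
  ? 183.80.216.7  path d0:H1→d1:-→d2:-→d3:-→d4:-→d5:-→d6:-→d7:-→d8:-→d9:-→d10:-→d11:-→d12:-→d13:-→d14:-→d15:-→d16:-→d17:-→d18:-→d19:-→d20:-→d21:-→d22:-→d23:-→d24:H4→d25:-  best=H4
  ? 89.0.0.71  path d0:H1→d1:-→d2:-→d3:-→d4:-→d5:-→d6:-→d7:-→d8:H6  best=H6
  ? 234.201.203.204  path d0:H1→d1:-→d2:-  best=H1

== LOOKUPS ==
["H3","H3","H3","H3","H2","H4","H6","H1"]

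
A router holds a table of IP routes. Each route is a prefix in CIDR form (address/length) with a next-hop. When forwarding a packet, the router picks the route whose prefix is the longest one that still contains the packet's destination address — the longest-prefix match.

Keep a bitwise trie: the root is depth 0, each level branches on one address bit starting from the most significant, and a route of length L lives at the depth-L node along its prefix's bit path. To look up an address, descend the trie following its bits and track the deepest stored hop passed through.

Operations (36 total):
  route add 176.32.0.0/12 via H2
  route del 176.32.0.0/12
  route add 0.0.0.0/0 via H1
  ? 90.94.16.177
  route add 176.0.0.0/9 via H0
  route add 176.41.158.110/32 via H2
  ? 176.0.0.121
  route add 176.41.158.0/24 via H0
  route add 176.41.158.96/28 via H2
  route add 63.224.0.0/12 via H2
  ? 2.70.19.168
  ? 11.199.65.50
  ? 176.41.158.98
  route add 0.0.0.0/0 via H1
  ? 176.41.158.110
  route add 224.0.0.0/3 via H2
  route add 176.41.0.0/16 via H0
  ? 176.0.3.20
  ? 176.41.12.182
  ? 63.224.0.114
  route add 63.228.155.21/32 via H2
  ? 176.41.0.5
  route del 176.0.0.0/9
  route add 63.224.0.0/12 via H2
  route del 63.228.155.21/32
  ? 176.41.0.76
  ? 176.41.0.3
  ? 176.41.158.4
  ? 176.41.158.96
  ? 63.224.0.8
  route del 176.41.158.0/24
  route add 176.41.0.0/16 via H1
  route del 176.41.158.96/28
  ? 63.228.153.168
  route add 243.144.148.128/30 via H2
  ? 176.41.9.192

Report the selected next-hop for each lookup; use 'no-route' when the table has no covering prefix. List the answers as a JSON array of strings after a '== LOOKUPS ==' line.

Trace:
  add 176.32.0.0/12 -> H2 at depth 12
  - 176.32.0.0/12 clear@12
  add 0.0.0.0/0 -> H1 at depth 0
  lookup 90.94.16.177: bits ε walk d0:H1 -> H1
  add 176.0.0.0/9 -> H0 at depth 9
  add 176.41.158.110/32 -> H2 at depth 32
  lookup 176.0.0.121: bits 1011000000 walk d0:H1→d1:-→d2:-→d3:-→d4:-→d5:-→d6:-→d7:-→d8:-→d9:H0→d10:- -> H0
  add 176.41.158.0/24 -> H0 at depth 24
  add 176.41.158.96/28 -> H2 at depth 28
  add 63.224.0.0/12 -> H2 at depth 12
  lookup 2.70.19.168: bits 00 walk d0:H1→d1:-→d2:- -> H1
  lookup 11.199.65.50: bits 00 walk d0:H1→d1:-→d2:- -> H1
  lookup 176.41.158.98: bits 1011000000101001100111100110 walk d0:H1→d1:-→d2:-→d3:-→d4:-→d5:-→d6:-→d7:-→d8:-→d9:H0→d10:-→d11:-→d12:-→d13:-→d14:-→d15:-→d16:-→d17:-→d18:-→d19:-→d20:-→d21:-→d22:-→d23:-→d24:H0→d25:-→d26:-→d27:-→d28:H2 -> H2
  add 0.0.0.0/0 -> H1 at depth 0
  lookup 176.41.158.110: bits 10110000001010011001111001101110 walk d0:H1→d1:-→d2:-→d3:-→d4:-→d5:-→d6:-→d7:-→d8:-→d9:H0→d10:-→d11:-→d12:-→d13:-→d14:-→d15:-→d16:-→d17:-→d18:-→d19:-→d20:-→d21:-→d22:-→d23:-→d24:H0→d25:-→d26:-→d27:-→d28:H2→d29:-→d30:-→d31:-→d32:H2 -> H2
  add 224.0.0.0/3 -> H2 at depth 3
  add 176.41.0.0/16 -> H0 at depth 16
  lookup 176.0.3.20: bits 1011000000 walk d0:H1→d1:-→d2:-→d3:-→d4:-→d5:-→d6:-→d7:-→d8:-→d9:H0→d10:- -> H0
  lookup 176.41.12.182: bits 1011000000101001 walk d0:H1→d1:-→d2:-→d3:-→d4:-→d5:-→d6:-→d7:-→d8:-→d9:H0→d10:-→d11:-→d12:-→d13:-→d14:-→d15:-→d16:H0 -> H0
  lookup 63.224.0.114: bits 001111111110 walk d0:H1→d1:-→d2:-→d3:-→d4:-→d5:-→d6:-→d7:-→d8:-→d9:-→d10:-→d11:-→d12:H2 -> H2
  add 63.228.155.21/32 -> H2 at depth 32
  lookup 176.41.0.5: bits 1011000000101001 walk d0:H1→d1:-→d2:-→d3:-→d4:-→d5:-→d6:-→d7:-→d8:-→d9:H0→d10:-→d11:-→d12:-→d13:-→d14:-→d15:-→d16:H0 -> H0
  - 176.0.0.0/9 clear@9
  add 63.224.0.0/12 -> H2 at depth 12
  - 63.228.155.21/32 clear@32
  lookup 176.41.0.76: bits 1011000000101001 walk d0:H1→d1:-→d2:-→d3:-→d4:-→d5:-→d6:-→d7:-→d8:-→d9:-→d10:-→d11:-→d12:-→d13:-→d14:-→d15:-→d16:H0 -> H0
  lookup 176.41.0.3: bits 1011000000101001 walk d0:H1→d1:-→d2:-→d3:-→d4:-→d5:-→d6:-→d7:-→d8:-→d9:-→d10:-→d11:-→d12:-→d13:-→d14:-→d15:-→d16:H0 -> H0
  lookup 176.41.158.4: bits 1011000000101001100111100 walk d0:H1→d1:-→d2:-→d3:-→d4:-→d5:-→d6:-→d7:-→d8:-→d9:-→d10:-→d11:-→d12:-→d13:-→d14:-→d15:-→d16:H0→d17:-→d18:-→d19:-→d20:-→d21:-→d22:-→d23:-→d24:H0→d25:- -> H0
  lookup 176.41.158.96: bits 1011000000101001100111100110 walk d0:H1→d1:-→d2:-→d3:-→d4:-→d5:-→d6:-→d7:-→d8:-→d9:-→d10:-→d11:-→d12:-→d13:-→d14:-→d15:-→d16:H0→d17:-→d18:-→d19:-→d20:-→d21:-→d22:-→d23:-→d24:H0→d25:-→d26:-→d27:-→d28:H2 -> H2
  lookup 63.224.0.8: bits 0011111111100 walk d0:H1→d1:-→d2:-→d3:-→d4:-→d5:-→d6:-→d7:-→d8:-→d9:-→d10:-→d11:-→d12:H2→d13:- -> H2
  - 176.41.158.0/24 clear@24
  add 176.41.0.0/16 -> H1 at depth 16
  - 176.41.158.96/28 clear@28
  lookup 63.228.153.168: bits 0011111111100100100110 walk d0:H1→d1:-→d2:-→d3:-→d4:-→d5:-→d6:-→d7:-→d8:-→d9:-→d10:-→d11:-→d12:H2→d13:-→d14:-→d15:-→d16:-→d17:-→d18:-→d19:-→d20:-→d21:-→d22:- -> H2
  add 243.144.148.128/30 -> H2 at depth 30
  lookup 176.41.9.192: bits 1011000000101001 walk d0:H1→d1:-→d2:-→d3:-→d4:-→d5:-→d6:-→d7:-→d8:-→d9:-→d10:-→d11:-→d12:-→d13:-→d14:-→d15:-→d16:H1 -> H1

== LOOKUPS ==
["H1","H0","H1","H1","H2","H2","H0","H0","H2","H0","H0","H0","H0","H2","H2","H2","H1"]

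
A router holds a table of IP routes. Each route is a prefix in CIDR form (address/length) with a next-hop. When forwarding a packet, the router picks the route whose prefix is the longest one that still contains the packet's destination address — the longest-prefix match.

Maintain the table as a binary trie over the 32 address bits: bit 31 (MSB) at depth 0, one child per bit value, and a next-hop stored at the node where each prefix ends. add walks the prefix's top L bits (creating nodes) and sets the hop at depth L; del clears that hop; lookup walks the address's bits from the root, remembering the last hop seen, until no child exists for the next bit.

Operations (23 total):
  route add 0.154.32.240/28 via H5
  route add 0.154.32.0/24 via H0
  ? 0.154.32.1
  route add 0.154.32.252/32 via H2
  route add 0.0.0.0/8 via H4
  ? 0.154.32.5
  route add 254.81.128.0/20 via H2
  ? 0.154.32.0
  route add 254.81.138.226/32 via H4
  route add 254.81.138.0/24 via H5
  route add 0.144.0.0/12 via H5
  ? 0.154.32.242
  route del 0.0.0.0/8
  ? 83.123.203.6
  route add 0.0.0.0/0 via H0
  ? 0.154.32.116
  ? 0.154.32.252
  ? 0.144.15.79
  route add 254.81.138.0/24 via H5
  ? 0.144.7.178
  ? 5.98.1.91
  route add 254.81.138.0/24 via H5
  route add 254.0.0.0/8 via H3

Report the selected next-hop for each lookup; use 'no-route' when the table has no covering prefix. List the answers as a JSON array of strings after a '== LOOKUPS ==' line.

Apply in order:
  + 0.154.32.240/28 (H5) depth=28
  + 0.154.32.0/24 (H0) depth=24
  lookup 0.154.32.1: bits 000000001001101000100000 walk d0:-→d1:-→d2:-→d3:-→d4:-→d5:-→d6:-→d7:-→d8:-→d9:-→d10:-→d11:-→d12:-→d13:-→d14:-→d15:-→d16:-→d17:-→d18:-→d19:-→d20:-→d21:-→d22:-→d23:-→d24:H0 -> H0
  + 0.154.32.252/32 (H2) depth=32
  + 0.0.0.0/8 (H4) depth=8
  lookup 0.154.32.5: bits 000000001001101000100000 walk d0:-→d1:-→d2:-→d3:-→d4:-→d5:-→d6:-→d7:-→d8:H4→d9:-→d10:-→d11:-→d12:-→d13:-→d14:-→d15:-→d16:-→d17:-→d18:-→d19:-→d20:-→d21:-→d22:-→d23:-→d24:H0 -> H0
  + 254.81.128.0/20 (H2) depth=20
  lookup 0.154.32.0: bits 000000001001101000100000 walk d0:-→d1:-→d2:-→d3:-→d4:-→d5:-→d6:-→d7:-→d8:H4→d9:-→d10:-→d11:-→d12:-→d13:-→d14:-→d15:-→d16:-→d17:-→d18:-→d19:-→d20:-→d21:-→d22:-→d23:-→d24:H0 -> H0
  + 254.81.138.226/32 (H4) depth=32
  + 254.81.138.0/24 (H5) depth=24
  + 0.144.0.0/12 (H5) depth=12
  lookup 0.154.32.242: bits 0000000010011010001000001111 walk d0:-→d1:-→d2:-→d3:-→d4:-→d5:-→d6:-→d7:-→d8:H4→d9:-→d10:-→d11:-→d12:H5→d13:-→d14:-→d15:-→d16:-→d17:-→d18:-→d19:-→d20:-→d21:-→d22:-→d23:-→d24:H0→d25:-→d26:-→d27:-→d28:H5 -> H5
  del 0.0.0.0/8 (clear depth 8)
  lookup 83.123.203.6: bits 0 walk d0:-→d1:- -> no-route
  + 0.0.0.0/0 (H0) depth=0
  lookup 0.154.32.116: bits 000000001001101000100000 walk d0:H0→d1:-→d2:-→d3:-→d4:-→d5:-→d6:-→d7:-→d8:-→d9:-→d10:-→d11:-→d12:H5→d13:-→d14:-→d15:-→d16:-→d17:-→d18:-→d19:-→d20:-→d21:-→d22:-→d23:-→d24:H0 -> H0
  lookup 0.154.32.252: bits 00000000100110100010000011111100 walk d0:H0→d1:-→d2:-→d3:-→d4:-→d5:-→d6:-→d7:-→d8:-→d9:-→d10:-→d11:-→d12:H5→d13:-→d14:-→d15:-→d16:-→d17:-→d18:-→d19:-→d20:-→d21:-→d22:-→d23:-→d24:H0→d25:-→d26:-→d27:-→d28:H5→d29:-→d30:-→d31:-→d32:H2 -> H2
  lookup 0.144.15.79: bits 000000001001 walk d0:H0→d1:-→d2:-→d3:-→d4:-→d5:-→d6:-→d7:-→d8:-→d9:-→d10:-→d11:-→d12:H5 -> H5
  + 254.81.138.0/24 (H5) depth=24
  lookup 0.144.7.178: bits 000000001001 walk d0:H0→d1:-→d2:-→d3:-→d4:-→d5:-→d6:-→d7:-→d8:-→d9:-→d10:-→d11:-→d12:H5 -> H5
  lookup 5.98.1.91: bits 00000 walk d0:H0→d1:-→d2:-→d3:-→d4:-→d5:- -> H0
  + 254.81.138.0/24 (H5) depth=24
  + 254.0.0.0/8 (H3) depth=8

== LOOKUPS ==
["H0","H0","H0","H5","no-route","H0","H2","H5","H5","H0"]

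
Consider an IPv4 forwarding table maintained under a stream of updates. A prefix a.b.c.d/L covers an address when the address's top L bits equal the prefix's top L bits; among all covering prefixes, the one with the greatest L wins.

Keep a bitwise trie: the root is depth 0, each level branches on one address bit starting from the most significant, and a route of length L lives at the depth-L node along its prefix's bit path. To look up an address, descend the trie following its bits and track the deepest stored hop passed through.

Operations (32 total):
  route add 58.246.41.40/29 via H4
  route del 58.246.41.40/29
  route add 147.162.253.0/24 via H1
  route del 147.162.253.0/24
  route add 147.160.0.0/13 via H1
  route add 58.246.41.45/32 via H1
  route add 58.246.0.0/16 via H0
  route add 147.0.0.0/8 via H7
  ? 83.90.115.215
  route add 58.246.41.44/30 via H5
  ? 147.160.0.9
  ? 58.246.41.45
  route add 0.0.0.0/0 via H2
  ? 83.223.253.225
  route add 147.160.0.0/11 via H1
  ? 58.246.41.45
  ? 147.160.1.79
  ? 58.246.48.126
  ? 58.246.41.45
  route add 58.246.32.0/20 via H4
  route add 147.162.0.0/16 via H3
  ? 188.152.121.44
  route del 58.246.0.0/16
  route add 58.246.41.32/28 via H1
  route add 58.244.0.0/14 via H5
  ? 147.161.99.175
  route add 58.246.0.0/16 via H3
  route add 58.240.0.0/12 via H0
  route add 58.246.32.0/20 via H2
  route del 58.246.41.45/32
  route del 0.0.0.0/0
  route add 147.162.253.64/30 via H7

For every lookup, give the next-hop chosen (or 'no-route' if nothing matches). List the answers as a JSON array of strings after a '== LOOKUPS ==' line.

Process each operation:
  + 58.246.41.40/29 (H4) depth=29
  - 58.246.41.40/29 clear@29
  + 147.162.253.0/24 (H1) depth=24
  - 147.162.253.0/24 clear@24
  + 147.160.0.0/13 (H1) depth=13
  + 58.246.41.45/32 (H1) depth=32
  + 58.246.0.0/16 (H0) depth=16
  + 147.0.0.0/8 (H7) depth=8
  Q 83.90.115.215: descend 0 ; hops seen [∅] ; pick no-route
  + 58.246.41.44/30 (H5) depth=30
  Q 147.160.0.9: descend 10010011101000 ; hops seen [H7,H1] ; pick H1
  Q 58.246.41.45: descend 00111010111101100010100100101101 ; hops seen [H0,H5,H1] ; pick H1
  + 0.0.0.0/0 (H2) depth=0
  Q 83.223.253.225: descend 0 ; hops seen [H2] ; pick H2
  + 147.160.0.0/11 (H1) depth=11
  Q 58.246.41.45: descend 00111010111101100010100100101101 ; hops seen [H2,H0,H5,H1] ; pick H1
  Q 147.160.1.79: descend 10010011101000 ; hops seen [H2,H7,H1,H1] ; pick H1
  Q 58.246.48.126: descend 0011101011110110001 ; hops seen [H2,H0] ; pick H0
  Q 58.246.41.45: descend 00111010111101100010100100101101 ; hops seen [H2,H0,H5,H1] ; pick H1
  + 58.246.32.0/20 (H4) depth=20
  + 147.162.0.0/16 (H3) depth=16
  Q 188.152.121.44: descend 10 ; hops seen [H2] ; pick H2
  - 58.246.0.0/16 clear@16
  + 58.246.41.32/28 (H1) depth=28
  + 58.244.0.0/14 (H5) depth=14
  Q 147.161.99.175: descend 10010011101000 ; hops seen [H2,H7,H1,H1] ; pick H1
  + 58.246.0.0/16 (H3) depth=16
  + 58.240.0.0/12 (H0) depth=12
  + 58.246.32.0/20 (H2) depth=20
  - 58.246.41.45/32 clear@32
  - 0.0.0.0/0 clear@0
  + 147.162.253.64/30 (H7) depth=30

== LOOKUPS ==
["no-route","H1","H1","H2","H1","H1","H0","H1","H2","H1"]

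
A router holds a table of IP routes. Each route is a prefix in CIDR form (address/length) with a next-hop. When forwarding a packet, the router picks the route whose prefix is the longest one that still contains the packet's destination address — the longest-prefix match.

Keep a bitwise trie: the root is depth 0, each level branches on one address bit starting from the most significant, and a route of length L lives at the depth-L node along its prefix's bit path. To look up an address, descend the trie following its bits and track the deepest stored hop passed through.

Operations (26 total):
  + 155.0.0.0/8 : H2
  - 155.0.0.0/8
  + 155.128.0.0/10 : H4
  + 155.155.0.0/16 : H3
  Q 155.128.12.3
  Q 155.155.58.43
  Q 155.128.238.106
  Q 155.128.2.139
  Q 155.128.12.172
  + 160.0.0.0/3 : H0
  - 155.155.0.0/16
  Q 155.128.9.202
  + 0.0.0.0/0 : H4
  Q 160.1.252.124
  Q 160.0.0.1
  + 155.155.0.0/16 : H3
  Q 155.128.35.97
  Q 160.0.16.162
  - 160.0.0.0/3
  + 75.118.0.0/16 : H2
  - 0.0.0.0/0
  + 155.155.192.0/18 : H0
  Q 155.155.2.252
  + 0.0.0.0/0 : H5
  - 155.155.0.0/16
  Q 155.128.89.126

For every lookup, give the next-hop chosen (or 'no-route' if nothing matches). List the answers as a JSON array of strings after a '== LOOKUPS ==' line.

Trace:
  + 155.0.0.0/8 (H2) depth=8
  del 155.0.0.0/8 (clear depth 8)
  + 155.128.0.0/10 (H4) depth=10
  + 155.155.0.0/16 (H3) depth=16
  lookup 155.128.12.3: bits 10011011100 walk d0:-→d1:-→d2:-→d3:-→d4:-→d5:-→d6:-→d7:-→d8:-→d9:-→d10:H4→d11:- -> H4
  lookup 155.155.58.43: bits 1001101110011011 walk d0:-→d1:-→d2:-→d3:-→d4:-→d5:-→d6:-→d7:-→d8:-→d9:-→d10:H4→d11:-→d12:-→d13:-→d14:-→d15:-→d16:H3 -> H3
  lookup 155.128.238.106: bits 10011011100 walk d0:-→d1:-→d2:-→d3:-→d4:-→d5:-→d6:-→d7:-→d8:-→d9:-→d10:H4→d11:- -> H4
  lookup 155.128.2.139: bits 10011011100 walk d0:-→d1:-→d2:-→d3:-→d4:-→d5:-→d6:-→d7:-→d8:-→d9:-→d10:H4→d11:- -> H4
  lookup 155.128.12.172: bits 10011011100 walk d0:-→d1:-→d2:-→d3:-→d4:-→d5:-→d6:-→d7:-→d8:-→d9:-→d10:H4→d11:- -> H4
  + 160.0.0.0/3 (H0) depth=3
  del 155.155.0.0/16 (clear depth 16)
  lookup 155.128.9.202: bits 10011011100 walk d0:-→d1:-→d2:-→d3:-→d4:-→d5:-→d6:-→d7:-→d8:-→d9:-→d10:H4→d11:- -> H4
  + 0.0.0.0/0 (H4) depth=0
  lookup 160.1.252.124: bits 101 walk d0:H4→d1:-→d2:-→d3:H0 -> H0
  lookup 160.0.0.1: bits 101 walk d0:H4→d1:-→d2:-→d3:H0 -> H0
  + 155.155.0.0/16 (H3) depth=16
  lookup 155.128.35.97: bits 10011011100 walk d0:H4→d1:-→d2:-→d3:-→d4:-→d5:-→d6:-→d7:-→d8:-→d9:-→d10:H4→d11:- -> H4
  lookup 160.0.16.162: bits 101 walk d0:H4→d1:-→d2:-→d3:H0 -> H0
  del 160.0.0.0/3 (clear depth 3)
  + 75.118.0.0/16 (H2) depth=16
  del 0.0.0.0/0 (clear depth 0)
  + 155.155.192.0/18 (H0) depth=18
  lookup 155.155.2.252: bits 1001101110011011 walk d0:-→d1:-→d2:-→d3:-→d4:-→d5:-→d6:-→d7:-→d8:-→d9:-→d10:H4→d11:-→d12:-→d13:-→d14:-→d15:-→d16:H3 -> H3
  + 0.0.0.0/0 (H5) depth=0
  del 155.155.0.0/16 (clear depth 16)
  lookup 155.128.89.126: bits 10011011100 walk d0:H5→d1:-→d2:-→d3:-→d4:-→d5:-→d6:-→d7:-→d8:-→d9:-→d10:H4→d11:- -> H4

== LOOKUPS ==
["H4","H3","H4","H4","H4","H4","H0","H0","H4","H0","H3","H4"]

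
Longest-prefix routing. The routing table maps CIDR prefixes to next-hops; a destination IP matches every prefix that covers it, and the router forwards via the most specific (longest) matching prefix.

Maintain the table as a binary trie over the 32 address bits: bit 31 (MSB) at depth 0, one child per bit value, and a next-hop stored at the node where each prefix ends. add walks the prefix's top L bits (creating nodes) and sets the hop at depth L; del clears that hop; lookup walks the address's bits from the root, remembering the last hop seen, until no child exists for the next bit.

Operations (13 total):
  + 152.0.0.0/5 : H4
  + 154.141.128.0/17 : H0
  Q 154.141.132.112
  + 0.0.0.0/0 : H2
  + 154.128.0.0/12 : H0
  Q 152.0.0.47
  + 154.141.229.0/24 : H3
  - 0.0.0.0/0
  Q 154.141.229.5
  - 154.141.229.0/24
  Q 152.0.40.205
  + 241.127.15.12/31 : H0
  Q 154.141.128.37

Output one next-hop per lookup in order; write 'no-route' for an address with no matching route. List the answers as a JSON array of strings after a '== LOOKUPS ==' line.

Process each operation:
  add 152.0.0.0/5 -> H4 at depth 5
  add 154.141.128.0/17 -> H0 at depth 17
  ? 154.141.132.112  path d0:-→d1:-→d2:-→d3:-→d4:-→d5:H4→d6:-→d7:-→d8:-→d9:-→d10:-→d11:-→d12:-→d13:-→d14:-→d15:-→d16:-→d17:H0  best=H0
  add 0.0.0.0/0 -> H2 at depth 0
  add 154.128.0.0/12 -> H0 at depth 12
  ? 152.0.0.47  path d0:H2→d1:-→d2:-→d3:-→d4:-→d5:H4→d6:-  best=H4
  add 154.141.229.0/24 -> H3 at depth 24
  del 0.0.0.0/0 (clear depth 0)
  ? 154.141.229.5  path d0:-→d1:-→d2:-→d3:-→d4:-→d5:H4→d6:-→d7:-→d8:-→d9:-→d10:-→d11:-→d12:H0→d13:-→d14:-→d15:-→d16:-→d17:H0→d18:-→d19:-→d20:-→d21:-→d22:-→d23:-→d24:H3  best=H3
  del 154.141.229.0/24 (clear depth 24)
  ? 152.0.40.205  path d0:-→d1:-→d2:-→d3:-→d4:-→d5:H4→d6:-  best=H4
  add 241.127.15.12/31 -> H0 at depth 31
  ? 154.141.128.37  path d0:-→d1:-→d2:-→d3:-→d4:-→d5:H4→d6:-→d7:-→d8:-→d9:-→d10:-→d11:-→d12:H0→d13:-→d14:-→d15:-→d16:-→d17:H0  best=H0

== LOOKUPS ==
["H0","H4","H3","H4","H0"]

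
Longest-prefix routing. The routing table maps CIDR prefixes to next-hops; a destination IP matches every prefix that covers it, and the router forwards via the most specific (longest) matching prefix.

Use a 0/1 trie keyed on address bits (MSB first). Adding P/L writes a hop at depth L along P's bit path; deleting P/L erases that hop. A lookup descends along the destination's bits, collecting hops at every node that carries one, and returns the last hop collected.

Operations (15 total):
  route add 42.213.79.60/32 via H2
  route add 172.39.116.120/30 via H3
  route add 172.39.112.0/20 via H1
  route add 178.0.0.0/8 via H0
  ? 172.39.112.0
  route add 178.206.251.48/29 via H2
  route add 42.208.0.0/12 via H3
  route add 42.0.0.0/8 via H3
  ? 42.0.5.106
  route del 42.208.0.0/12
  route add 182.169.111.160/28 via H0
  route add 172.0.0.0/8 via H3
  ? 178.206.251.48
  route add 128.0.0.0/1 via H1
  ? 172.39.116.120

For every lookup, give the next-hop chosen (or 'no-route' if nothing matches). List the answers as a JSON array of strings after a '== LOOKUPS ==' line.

Process each operation:
  add 42.213.79.60/32 -> H2 at depth 32
  add 172.39.116.120/30 -> H3 at depth 30
  add 172.39.112.0/20 -> H1 at depth 20
  add 178.0.0.0/8 -> H0 at depth 8
  lookup 172.39.112.0: bits 101011000010011101110 walk d0:-→d1:-→d2:-→d3:-→d4:-→d5:-→d6:-→d7:-→d8:-→d9:-→d10:-→d11:-→d12:-→d13:-→d14:-→d15:-→d16:-→d17:-→d18:-→d19:-→d20:H1→d21:- -> H1
  add 178.206.251.48/29 -> H2 at depth 29
  add 42.208.0.0/12 -> H3 at depth 12
  add 42.0.0.0/8 -> H3 at depth 8
  lookup 42.0.5.106: bits 00101010 walk d0:-→d1:-→d2:-→d3:-→d4:-→d5:-→d6:-→d7:-→d8:H3 -> H3
  - 42.208.0.0/12 clear@12
  add 182.169.111.160/28 -> H0 at depth 28
  add 172.0.0.0/8 -> H3 at depth 8
  lookup 178.206.251.48: bits 10110010110011101111101100110 walk d0:-→d1:-→d2:-→d3:-→d4:-→d5:-→d6:-→d7:-→d8:H0→d9:-→d10:-→d11:-→d12:-→d13:-→d14:-→d15:-→d16:-→d17:-→d18:-→d19:-→d20:-→d21:-→d22:-→d23:-→d24:-→d25:-→d26:-→d27:-→d28:-→d29:H2 -> H2
  add 128.0.0.0/1 -> H1 at depth 1
  lookup 172.39.116.120: bits 101011000010011101110100011110 walk d0:-→d1:H1→d2:-→d3:-→d4:-→d5:-→d6:-→d7:-→d8:H3→d9:-→d10:-→d11:-→d12:-→d13:-→d14:-→d15:-→d16:-→d17:-→d18:-→d19:-→d20:H1→d21:-→d22:-→d23:-→d24:-→d25:-→d26:-→d27:-→d28:-→d29:-→d30:H3 -> H3

== LOOKUPS ==
["H1","H3","H2","H3"]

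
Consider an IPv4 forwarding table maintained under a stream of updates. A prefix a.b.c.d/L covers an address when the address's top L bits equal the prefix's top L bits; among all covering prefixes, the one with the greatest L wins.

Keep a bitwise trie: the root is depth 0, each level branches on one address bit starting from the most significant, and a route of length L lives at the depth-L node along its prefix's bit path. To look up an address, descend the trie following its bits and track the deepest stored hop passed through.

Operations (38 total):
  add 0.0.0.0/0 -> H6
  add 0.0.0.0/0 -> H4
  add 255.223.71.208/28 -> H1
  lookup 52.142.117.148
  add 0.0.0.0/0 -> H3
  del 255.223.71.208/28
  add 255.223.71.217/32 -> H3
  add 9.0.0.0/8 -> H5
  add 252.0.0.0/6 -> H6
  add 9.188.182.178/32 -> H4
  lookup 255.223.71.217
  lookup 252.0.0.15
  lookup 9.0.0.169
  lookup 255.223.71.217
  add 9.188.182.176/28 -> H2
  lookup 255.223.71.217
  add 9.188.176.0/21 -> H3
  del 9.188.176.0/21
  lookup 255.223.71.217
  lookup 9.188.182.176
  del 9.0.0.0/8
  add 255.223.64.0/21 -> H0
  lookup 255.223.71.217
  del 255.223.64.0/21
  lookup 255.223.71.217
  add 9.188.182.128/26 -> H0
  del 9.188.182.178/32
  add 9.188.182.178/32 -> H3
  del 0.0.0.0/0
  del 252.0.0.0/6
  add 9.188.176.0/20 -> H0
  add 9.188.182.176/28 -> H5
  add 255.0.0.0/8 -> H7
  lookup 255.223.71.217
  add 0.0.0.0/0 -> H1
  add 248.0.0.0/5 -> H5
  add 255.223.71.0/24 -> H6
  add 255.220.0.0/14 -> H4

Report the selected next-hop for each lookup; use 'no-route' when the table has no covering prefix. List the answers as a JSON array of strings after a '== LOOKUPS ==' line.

Trace:
  add 0.0.0.0/0 -> H6 at depth 0
  add 0.0.0.0/0 -> H4 at depth 0
  add 255.223.71.208/28 -> H1 at depth 28
  ? 52.142.117.148  path d0:H4  best=H4
  add 0.0.0.0/0 -> H3 at depth 0
  del 255.223.71.208/28 (clear depth 28)
  add 255.223.71.217/32 -> H3 at depth 32
  add 9.0.0.0/8 -> H5 at depth 8
  add 252.0.0.0/6 -> H6 at depth 6
  add 9.188.182.178/32 -> H4 at depth 32
  ? 255.223.71.217  path d0:H3→d1:-→d2:-→d3:-→d4:-→d5:-→d6:H6→d7:-→d8:-→d9:-→d10:-→d11:-→d12:-→d13:-→d14:-→d15:-→d16:-→d17:-→d18:-→d19:-→d20:-→d21:-→d22:-→d23:-→d24:-→d25:-→d26:-→d27:-→d28:-→d29:-→d30:-→d31:-→d32:H3  best=H3
  ? 252.0.0.15  path d0:H3→d1:-→d2:-→d3:-→d4:-→d5:-→d6:H6  best=H6
  ? 9.0.0.169  path d0:H3→d1:-→d2:-→d3:-→d4:-→d5:-→d6:-→d7:-→d8:H5  best=H5
  ? 255.223.71.217  path d0:H3→d1:-→d2:-→d3:-→d4:-→d5:-→d6:H6→d7:-→d8:-→d9:-→d10:-→d11:-→d12:-→d13:-→d14:-→d15:-→d16:-→d17:-→d18:-→d19:-→d20:-→d21:-→d22:-→d23:-→d24:-→d25:-→d26:-→d27:-→d28:-→d29:-→d30:-→d31:-→d32:H3  best=H3
  add 9.188.182.176/28 -> H2 at depth 28
  ? 255.223.71.217  path d0:H3→d1:-→d2:-→d3:-→d4:-→d5:-→d6:H6→d7:-→d8:-→d9:-→d10:-→d11:-→d12:-→d13:-→d14:-→d15:-→d16:-→d17:-→d18:-→d19:-→d20:-→d21:-→d22:-→d23:-→d24:-→d25:-→d26:-→d27:-→d28:-→d29:-→d30:-→d31:-→d32:H3  best=H3
  add 9.188.176.0/21 -> H3 at depth 21
  del 9.188.176.0/21 (clear depth 21)
  ? 255.223.71.217  path d0:H3→d1:-→d2:-→d3:-→d4:-→d5:-→d6:H6→d7:-→d8:-→d9:-→d10:-→d11:-→d12:-→d13:-→d14:-→d15:-→d16:-→d17:-→d18:-→d19:-→d20:-→d21:-→d22:-→d23:-→d24:-→d25:-→d26:-→d27:-→d28:-→d29:-→d30:-→d31:-→d32:H3  best=H3
  ? 9.188.182.176  path d0:H3→d1:-→d2:-→d3:-→d4:-→d5:-→d6:-→d7:-→d8:H5→d9:-→d10:-→d11:-→d12:-→d13:-→d14:-→d15:-→d16:-→d17:-→d18:-→d19:-→d20:-→d21:-→d22:-→d23:-→d24:-→d25:-→d26:-→d27:-→d28:H2→d29:-→d30:-  best=H2
  del 9.0.0.0/8 (clear depth 8)
  add 255.223.64.0/21 -> H0 at depth 21
  ? 255.223.71.217  path d0:H3→d1:-→d2:-→d3:-→d4:-→d5:-→d6:H6→d7:-→d8:-→d9:-→d10:-→d11:-→d12:-→d13:-→d14:-→d15:-→d16:-→d17:-→d18:-→d19:-→d20:-→d21:H0→d22:-→d23:-→d24:-→d25:-→d26:-→d27:-→d28:-→d29:-→d30:-→d31:-→d32:H3  best=H3
  del 255.223.64.0/21 (clear depth 21)
  ? 255.223.71.217  path d0:H3→d1:-→d2:-→d3:-→d4:-→d5:-→d6:H6→d7:-→d8:-→d9:-→d10:-→d11:-→d12:-→d13:-→d14:-→d15:-→d16:-→d17:-→d18:-→d19:-→d20:-→d21:-→d22:-→d23:-→d24:-→d25:-→d26:-→d27:-→d28:-→d29:-→d30:-→d31:-→d32:H3  best=H3
  add 9.188.182.128/26 -> H0 at depth 26
  del 9.188.182.178/32 (clear depth 32)
  add 9.188.182.178/32 -> H3 at depth 32
  del 0.0.0.0/0 (clear depth 0)
  del 252.0.0.0/6 (clear depth 6)
  add 9.188.176.0/20 -> H0 at depth 20
  add 9.188.182.176/28 -> H5 at depth 28
  add 255.0.0.0/8 -> H7 at depth 8
  ? 255.223.71.217  path d0:-→d1:-→d2:-→d3:-→d4:-→d5:-→d6:-→d7:-→d8:H7→d9:-→d10:-→d11:-→d12:-→d13:-→d14:-→d15:-→d16:-→d17:-→d18:-→d19:-→d20:-→d21:-→d22:-→d23:-→d24:-→d25:-→d26:-→d27:-→d28:-→d29:-→d30:-→d31:-→d32:H3  best=H3
  add 0.0.0.0/0 -> H1 at depth 0
  add 248.0.0.0/5 -> H5 at depth 5
  add 255.223.71.0/24 -> H6 at depth 24
  add 255.220.0.0/14 -> H4 at depth 14

== LOOKUPS ==
["H4","H3","H6","H5","H3","H3","H3","H2","H3","H3","H3"]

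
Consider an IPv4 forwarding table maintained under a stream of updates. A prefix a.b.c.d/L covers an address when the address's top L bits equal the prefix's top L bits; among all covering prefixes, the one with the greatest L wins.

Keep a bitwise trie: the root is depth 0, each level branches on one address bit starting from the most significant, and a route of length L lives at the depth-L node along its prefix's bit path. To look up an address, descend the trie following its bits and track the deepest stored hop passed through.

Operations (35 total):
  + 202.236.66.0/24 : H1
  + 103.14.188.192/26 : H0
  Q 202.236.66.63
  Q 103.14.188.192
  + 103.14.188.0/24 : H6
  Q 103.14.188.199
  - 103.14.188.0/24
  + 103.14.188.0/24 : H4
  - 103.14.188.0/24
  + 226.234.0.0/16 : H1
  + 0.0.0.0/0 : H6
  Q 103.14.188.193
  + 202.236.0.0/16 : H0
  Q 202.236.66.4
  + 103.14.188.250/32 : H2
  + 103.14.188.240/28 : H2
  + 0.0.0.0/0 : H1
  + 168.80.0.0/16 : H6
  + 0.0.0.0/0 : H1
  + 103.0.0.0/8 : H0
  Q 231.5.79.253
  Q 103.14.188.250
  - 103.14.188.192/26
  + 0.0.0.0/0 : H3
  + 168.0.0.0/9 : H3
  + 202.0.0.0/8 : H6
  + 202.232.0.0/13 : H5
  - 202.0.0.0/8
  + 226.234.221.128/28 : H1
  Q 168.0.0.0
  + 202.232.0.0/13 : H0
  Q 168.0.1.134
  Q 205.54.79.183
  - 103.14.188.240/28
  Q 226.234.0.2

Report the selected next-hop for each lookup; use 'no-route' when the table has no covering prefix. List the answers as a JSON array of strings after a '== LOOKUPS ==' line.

Apply in order:
  + 202.236.66.0/24 (H1) depth=24
  + 103.14.188.192/26 (H0) depth=26
  Q 202.236.66.63: descend 110010101110110001000010 ; hops seen [H1] ; pick H1
  Q 103.14.188.192: descend 01100111000011101011110011 ; hops seen [H0] ; pick H0
  + 103.14.188.0/24 (H6) depth=24
  Q 103.14.188.199: descend 01100111000011101011110011 ; hops seen [H6,H0] ; pick H0
  del 103.14.188.0/24 (clear depth 24)
  + 103.14.188.0/24 (H4) depth=24
  del 103.14.188.0/24 (clear depth 24)
  + 226.234.0.0/16 (H1) depth=16
  + 0.0.0.0/0 (H6) depth=0
  Q 103.14.188.193: descend 01100111000011101011110011 ; hops seen [H6,H0] ; pick H0
  + 202.236.0.0/16 (H0) depth=16
  Q 202.236.66.4: descend 110010101110110001000010 ; hops seen [H6,H0,H1] ; pick H1
  + 103.14.188.250/32 (H2) depth=32
  + 103.14.188.240/28 (H2) depth=28
  + 0.0.0.0/0 (H1) depth=0
  + 168.80.0.0/16 (H6) depth=16
  + 0.0.0.0/0 (H1) depth=0
  + 103.0.0.0/8 (H0) depth=8
  Q 231.5.79.253: descend 11100 ; hops seen [H1] ; pick H1
  Q 103.14.188.250: descend 01100111000011101011110011111010 ; hops seen [H1,H0,H0,H2,H2] ; pick H2
  del 103.14.188.192/26 (clear depth 26)
  + 0.0.0.0/0 (H3) depth=0
  + 168.0.0.0/9 (H3) depth=9
  + 202.0.0.0/8 (H6) depth=8
  + 202.232.0.0/13 (H5) depth=13
  del 202.0.0.0/8 (clear depth 8)
  + 226.234.221.128/28 (H1) depth=28
  Q 168.0.0.0: descend 101010000 ; hops seen [H3,H3] ; pick H3
  + 202.232.0.0/13 (H0) depth=13
  Q 168.0.1.134: descend 101010000 ; hops seen [H3,H3] ; pick H3
  Q 205.54.79.183: descend 11001 ; hops seen [H3] ; pick H3
  del 103.14.188.240/28 (clear depth 28)
  Q 226.234.0.2: descend 1110001011101010 ; hops seen [H3,H1] ; pick H1

== LOOKUPS ==
["H1","H0","H0","H0","H1","H1","H2","H3","H3","H3","H1"]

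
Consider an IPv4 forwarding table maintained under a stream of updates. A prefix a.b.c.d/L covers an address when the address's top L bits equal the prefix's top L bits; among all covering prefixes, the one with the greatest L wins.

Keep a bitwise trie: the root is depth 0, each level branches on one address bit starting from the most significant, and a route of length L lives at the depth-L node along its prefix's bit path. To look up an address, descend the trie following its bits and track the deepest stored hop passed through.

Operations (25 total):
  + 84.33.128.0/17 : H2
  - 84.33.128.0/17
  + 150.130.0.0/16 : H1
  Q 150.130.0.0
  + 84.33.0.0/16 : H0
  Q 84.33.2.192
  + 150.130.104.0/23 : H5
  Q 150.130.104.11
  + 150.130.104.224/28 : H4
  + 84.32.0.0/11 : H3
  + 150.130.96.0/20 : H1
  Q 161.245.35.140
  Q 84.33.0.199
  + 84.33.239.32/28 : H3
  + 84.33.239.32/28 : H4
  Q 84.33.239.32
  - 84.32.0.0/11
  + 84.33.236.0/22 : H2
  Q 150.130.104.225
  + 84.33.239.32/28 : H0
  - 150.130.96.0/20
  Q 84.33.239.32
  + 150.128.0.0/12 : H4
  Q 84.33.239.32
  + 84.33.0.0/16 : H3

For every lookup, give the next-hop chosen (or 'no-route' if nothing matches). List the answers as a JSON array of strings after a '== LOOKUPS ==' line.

Process each operation:
  add 84.33.128.0/17 -> H2 at depth 17
  del 84.33.128.0/17 (clear depth 17)
  add 150.130.0.0/16 -> H1 at depth 16
  lookup 150.130.0.0: bits 1001011010000010 walk d0:-→d1:-→d2:-→d3:-→d4:-→d5:-→d6:-→d7:-→d8:-→d9:-→d10:-→d11:-→d12:-→d13:-→d14:-→d15:-→d16:H1 -> H1
  add 84.33.0.0/16 -> H0 at depth 16
  lookup 84.33.2.192: bits 0101010000100001 walk d0:-→d1:-→d2:-→d3:-→d4:-→d5:-→d6:-→d7:-→d8:-→d9:-→d10:-→d11:-→d12:-→d13:-→d14:-→d15:-→d16:H0 -> H0
  add 150.130.104.0/23 -> H5 at depth 23
  lookup 150.130.104.11: bits 10010110100000100110100 walk d0:-→d1:-→d2:-→d3:-→d4:-→d5:-→d6:-→d7:-→d8:-→d9:-→d10:-→d11:-→d12:-→d13:-→d14:-→d15:-→d16:H1→d17:-→d18:-→d19:-→d20:-→d21:-→d22:-→d23:H5 -> H5
  add 150.130.104.224/28 -> H4 at depth 28
  add 84.32.0.0/11 -> H3 at depth 11
  add 150.130.96.0/20 -> H1 at depth 20
  lookup 161.245.35.140: bits 10 walk d0:-→d1:-→d2:- -> no-route
  lookup 84.33.0.199: bits 0101010000100001 walk d0:-→d1:-→d2:-→d3:-→d4:-→d5:-→d6:-→d7:-→d8:-→d9:-→d10:-→d11:H3→d12:-→d13:-→d14:-→d15:-→d16:H0 -> H0
  add 84.33.239.32/28 -> H3 at depth 28
  add 84.33.239.32/28 -> H4 at depth 28
  lookup 84.33.239.32: bits 0101010000100001111011110010 walk d0:-→d1:-→d2:-→d3:-→d4:-→d5:-→d6:-→d7:-→d8:-→d9:-→d10:-→d11:H3→d12:-→d13:-→d14:-→d15:-→d16:H0→d17:-→d18:-→d19:-→d20:-→d21:-→d22:-→d23:-→d24:-→d25:-→d26:-→d27:-→d28:H4 -> H4
  del 84.32.0.0/11 (clear depth 11)
  add 84.33.236.0/22 -> H2 at depth 22
  lookup 150.130.104.225: bits 1001011010000010011010001110 walk d0:-→d1:-→d2:-→d3:-→d4:-→d5:-→d6:-→d7:-→d8:-→d9:-→d10:-→d11:-→d12:-→d13:-→d14:-→d15:-→d16:H1→d17:-→d18:-→d19:-→d20:H1→d21:-→d22:-→d23:H5→d24:-→d25:-→d26:-→d27:-→d28:H4 -> H4
  add 84.33.239.32/28 -> H0 at depth 28
  del 150.130.96.0/20 (clear depth 20)
  lookup 84.33.239.32: bits 0101010000100001111011110010 walk d0:-→d1:-→d2:-→d3:-→d4:-→d5:-→d6:-→d7:-→d8:-→d9:-→d10:-→d11:-→d12:-→d13:-→d14:-→d15:-→d16:H0→d17:-→d18:-→d19:-→d20:-→d21:-→d22:H2→d23:-→d24:-→d25:-→d26:-→d27:-→d28:H0 -> H0
  add 150.128.0.0/12 -> H4 at depth 12
  lookup 84.33.239.32: bits 0101010000100001111011110010 walk d0:-→d1:-→d2:-→d3:-→d4:-→d5:-→d6:-→d7:-→d8:-→d9:-→d10:-→d11:-→d12:-→d13:-→d14:-→d15:-→d16:H0→d17:-→d18:-→d19:-→d20:-→d21:-→d22:H2→d23:-→d24:-→d25:-→d26:-→d27:-→d28:H0 -> H0
  add 84.33.0.0/16 -> H3 at depth 16

== LOOKUPS ==
["H1","H0","H5","no-route","H0","H4","H4","H0","H0"]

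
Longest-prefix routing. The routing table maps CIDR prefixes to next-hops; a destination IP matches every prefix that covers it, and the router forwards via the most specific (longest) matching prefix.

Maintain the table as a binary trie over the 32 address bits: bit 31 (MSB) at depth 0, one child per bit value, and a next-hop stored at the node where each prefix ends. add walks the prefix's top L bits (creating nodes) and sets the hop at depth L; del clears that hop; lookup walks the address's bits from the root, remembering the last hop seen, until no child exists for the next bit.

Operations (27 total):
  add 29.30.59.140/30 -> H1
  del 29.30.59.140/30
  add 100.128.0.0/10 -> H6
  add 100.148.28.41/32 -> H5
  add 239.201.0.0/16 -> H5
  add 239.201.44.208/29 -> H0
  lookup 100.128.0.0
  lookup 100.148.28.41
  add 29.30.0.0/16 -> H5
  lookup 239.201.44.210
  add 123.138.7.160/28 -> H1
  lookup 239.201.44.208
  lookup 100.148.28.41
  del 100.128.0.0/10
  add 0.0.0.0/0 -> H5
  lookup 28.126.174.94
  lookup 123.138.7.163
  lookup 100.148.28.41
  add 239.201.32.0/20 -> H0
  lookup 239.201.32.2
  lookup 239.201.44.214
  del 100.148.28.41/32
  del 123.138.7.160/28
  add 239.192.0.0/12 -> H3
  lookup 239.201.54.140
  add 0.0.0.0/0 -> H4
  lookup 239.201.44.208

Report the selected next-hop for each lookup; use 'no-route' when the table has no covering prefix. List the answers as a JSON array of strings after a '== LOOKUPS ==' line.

Process each operation:
  + 29.30.59.140/30 (H1) depth=30
  - 29.30.59.140/30 clear@30
  + 100.128.0.0/10 (H6) depth=10
  + 100.148.28.41/32 (H5) depth=32
  + 239.201.0.0/16 (H5) depth=16
  + 239.201.44.208/29 (H0) depth=29
  lookup 100.128.0.0: bits 01100100100 walk d0:-→d1:-→d2:-→d3:-→d4:-→d5:-→d6:-→d7:-→d8:-→d9:-→d10:H6→d11:- -> H6
  lookup 100.148.28.41: bits 01100100100101000001110000101001 walk d0:-→d1:-→d2:-→d3:-→d4:-→d5:-→d6:-→d7:-→d8:-→d9:-→d10:H6→d11:-→d12:-→d13:-→d14:-→d15:-→d16:-→d17:-→d18:-→d19:-→d20:-→d21:-→d22:-→d23:-→d24:-→d25:-→d26:-→d27:-→d28:-→d29:-→d30:-→d31:-→d32:H5 -> H5
  + 29.30.0.0/16 (H5) depth=16
  lookup 239.201.44.210: bits 11101111110010010010110011010 walk d0:-→d1:-→d2:-→d3:-→d4:-→d5:-→d6:-→d7:-→d8:-→d9:-→d10:-→d11:-→d12:-→d13:-→d14:-→d15:-→d16:H5→d17:-→d18:-→d19:-→d20:-→d21:-→d22:-→d23:-→d24:-→d25:-→d26:-→d27:-→d28:-→d29:H0 -> H0
  + 123.138.7.160/28 (H1) depth=28
  lookup 239.201.44.208: bits 11101111110010010010110011010 walk d0:-→d1:-→d2:-→d3:-→d4:-→d5:-→d6:-→d7:-→d8:-→d9:-→d10:-→d11:-→d12:-→d13:-→d14:-→d15:-→d16:H5→d17:-→d18:-→d19:-→d20:-→d21:-→d22:-→d23:-→d24:-→d25:-→d26:-→d27:-→d28:-→d29:H0 -> H0
  lookup 100.148.28.41: bits 01100100100101000001110000101001 walk d0:-→d1:-→d2:-→d3:-→d4:-→d5:-→d6:-→d7:-→d8:-→d9:-→d10:H6→d11:-→d12:-→d13:-→d14:-→d15:-→d16:-→d17:-→d18:-→d19:-→d20:-→d21:-→d22:-→d23:-→d24:-→d25:-→d26:-→d27:-→d28:-→d29:-→d30:-→d31:-→d32:H5 -> H5
  - 100.128.0.0/10 clear@10
  + 0.0.0.0/0 (H5) depth=0
  lookup 28.126.174.94: bits 0001110 walk d0:H5→d1:-→d2:-→d3:-→d4:-→d5:-→d6:-→d7:- -> H5
  lookup 123.138.7.163: bits 0111101110001010000001111010 walk d0:H5→d1:-→d2:-→d3:-→d4:-→d5:-→d6:-→d7:-→d8:-→d9:-→d10:-→d11:-→d12:-→d13:-→d14:-→d15:-→d16:-→d17:-→d18:-→d19:-→d20:-→d21:-→d22:-→d23:-→d24:-→d25:-→d26:-→d27:-→d28:H1 -> H1
  lookup 100.148.28.41: bits 01100100100101000001110000101001 walk d0:H5→d1:-→d2:-→d3:-→d4:-→d5:-→d6:-→d7:-→d8:-→d9:-→d10:-→d11:-→d12:-→d13:-→d14:-→d15:-→d16:-→d17:-→d18:-→d19:-→d20:-→d21:-→d22:-→d23:-→d24:-→d25:-→d26:-→d27:-→d28:-→d29:-→d30:-→d31:-→d32:H5 -> H5
  + 239.201.32.0/20 (H0) depth=20
  lookup 239.201.32.2: bits 11101111110010010010 walk d0:H5→d1:-→d2:-→d3:-→d4:-→d5:-→d6:-→d7:-→d8:-→d9:-→d10:-→d11:-→d12:-→d13:-→d14:-→d15:-→d16:H5→d17:-→d18:-→d19:-→d20:H0 -> H0
  lookup 239.201.44.214: bits 11101111110010010010110011010 walk d0:H5→d1:-→d2:-→d3:-→d4:-→d5:-→d6:-→d7:-→d8:-→d9:-→d10:-→d11:-→d12:-→d13:-→d14:-→d15:-→d16:H5→d17:-→d18:-→d19:-→d20:H0→d21:-→d22:-→d23:-→d24:-→d25:-→d26:-→d27:-→d28:-→d29:H0 -> H0
  - 100.148.28.41/32 clear@32
  - 123.138.7.160/28 clear@28
  + 239.192.0.0/12 (H3) depth=12
  lookup 239.201.54.140: bits 1110111111001001001 walk d0:H5→d1:-→d2:-→d3:-→d4:-→d5:-→d6:-→d7:-→d8:-→d9:-→d10:-→d11:-→d12:H3→d13:-→d14:-→d15:-→d16:H5→d17:-→d18:-→d19:- -> H5
  + 0.0.0.0/0 (H4) depth=0
  lookup 239.201.44.208: bits 11101111110010010010110011010 walk d0:H4→d1:-→d2:-→d3:-→d4:-→d5:-→d6:-→d7:-→d8:-→d9:-→d10:-→d11:-→d12:H3→d13:-→d14:-→d15:-→d16:H5→d17:-→d18:-→d19:-→d20:H0→d21:-→d22:-→d23:-→d24:-→d25:-→d26:-→d27:-→d28:-→d29:H0 -> H0

== LOOKUPS ==
["H6","H5","H0","H0","H5","H5","H1","H5","H0","H0","H5","H0"]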